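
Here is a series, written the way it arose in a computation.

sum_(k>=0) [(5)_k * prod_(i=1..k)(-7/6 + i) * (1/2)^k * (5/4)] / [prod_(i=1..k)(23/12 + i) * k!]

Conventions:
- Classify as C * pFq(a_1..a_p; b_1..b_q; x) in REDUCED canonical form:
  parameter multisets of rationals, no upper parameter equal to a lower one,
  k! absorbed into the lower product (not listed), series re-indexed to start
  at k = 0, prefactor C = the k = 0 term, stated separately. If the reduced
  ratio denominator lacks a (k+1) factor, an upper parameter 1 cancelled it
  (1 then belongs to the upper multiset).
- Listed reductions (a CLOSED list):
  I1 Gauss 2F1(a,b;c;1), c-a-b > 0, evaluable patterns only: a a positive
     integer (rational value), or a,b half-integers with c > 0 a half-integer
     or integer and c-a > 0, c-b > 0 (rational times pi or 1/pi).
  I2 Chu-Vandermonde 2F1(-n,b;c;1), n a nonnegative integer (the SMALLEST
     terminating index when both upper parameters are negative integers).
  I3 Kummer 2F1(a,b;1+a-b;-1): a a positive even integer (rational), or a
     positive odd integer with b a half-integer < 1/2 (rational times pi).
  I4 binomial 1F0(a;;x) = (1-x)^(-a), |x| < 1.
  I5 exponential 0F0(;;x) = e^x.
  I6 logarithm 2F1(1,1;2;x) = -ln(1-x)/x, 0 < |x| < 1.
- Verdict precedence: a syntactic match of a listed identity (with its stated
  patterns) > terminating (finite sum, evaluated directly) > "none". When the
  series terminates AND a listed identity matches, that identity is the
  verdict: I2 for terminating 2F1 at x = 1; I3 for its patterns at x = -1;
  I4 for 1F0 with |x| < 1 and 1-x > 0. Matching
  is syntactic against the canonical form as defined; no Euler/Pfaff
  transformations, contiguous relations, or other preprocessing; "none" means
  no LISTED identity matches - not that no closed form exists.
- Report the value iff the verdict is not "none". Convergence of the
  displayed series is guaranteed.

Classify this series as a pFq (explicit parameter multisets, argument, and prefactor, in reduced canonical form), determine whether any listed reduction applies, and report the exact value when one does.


Reduced: x = 1/2, 2F1, upper = {-1/6, 5}, lower = {35/12}, C = 5/4. Verdict: none. Every listed pattern misses the 2F1 form at 1/2, upper {-1/6, 5}.

Key observation: t_0 being 5/4, the running product (C = 5/4) telescopes to a rising factorial.
Adjacent-term ratio: r(k) = (1/2) * (k-1/6) (k+5) / [(k+35/12) (k+1)] - rational in k. x = (1/2); t_0 = 5/4; negate the roots.


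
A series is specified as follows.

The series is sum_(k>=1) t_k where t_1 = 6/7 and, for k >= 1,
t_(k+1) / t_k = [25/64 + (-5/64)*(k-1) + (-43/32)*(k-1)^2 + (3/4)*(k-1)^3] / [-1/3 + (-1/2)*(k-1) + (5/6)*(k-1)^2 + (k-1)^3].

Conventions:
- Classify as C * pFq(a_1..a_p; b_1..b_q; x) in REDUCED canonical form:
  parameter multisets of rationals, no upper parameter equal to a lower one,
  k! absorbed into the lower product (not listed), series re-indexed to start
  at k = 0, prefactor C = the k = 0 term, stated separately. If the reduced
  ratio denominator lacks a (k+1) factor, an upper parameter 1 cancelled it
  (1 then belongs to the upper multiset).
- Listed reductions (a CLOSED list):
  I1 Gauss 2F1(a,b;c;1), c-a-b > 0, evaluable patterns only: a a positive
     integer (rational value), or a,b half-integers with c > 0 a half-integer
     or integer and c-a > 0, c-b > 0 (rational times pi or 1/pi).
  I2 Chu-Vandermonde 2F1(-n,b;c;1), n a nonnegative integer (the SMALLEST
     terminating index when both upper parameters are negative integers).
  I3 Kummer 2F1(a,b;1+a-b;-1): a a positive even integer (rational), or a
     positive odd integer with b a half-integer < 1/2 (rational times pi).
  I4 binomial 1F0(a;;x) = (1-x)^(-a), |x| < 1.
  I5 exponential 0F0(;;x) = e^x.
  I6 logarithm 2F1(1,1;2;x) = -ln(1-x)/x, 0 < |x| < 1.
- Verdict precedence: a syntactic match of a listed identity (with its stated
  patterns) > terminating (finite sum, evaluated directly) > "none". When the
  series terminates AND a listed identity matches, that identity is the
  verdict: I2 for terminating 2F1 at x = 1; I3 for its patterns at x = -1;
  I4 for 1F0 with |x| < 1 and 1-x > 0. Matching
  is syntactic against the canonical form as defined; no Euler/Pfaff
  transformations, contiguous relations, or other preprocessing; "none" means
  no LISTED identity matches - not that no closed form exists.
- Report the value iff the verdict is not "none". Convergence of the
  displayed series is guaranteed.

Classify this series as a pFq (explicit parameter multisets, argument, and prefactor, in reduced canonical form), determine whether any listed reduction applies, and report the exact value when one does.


With C = 6/7: the canonical form is 2F1(-5/3, -5/8; -2/3; 3/4). Verdict: none. No listed pattern accepts 2F1(-5/3, -5/8; -2/3; 3/4).

First insight: t_0 = 6/7 here, and factor the ratio over Q (C = 6/7): negated roots = parameters.
Consecutive-term ratio: r(k) = (3/4) * (k-5/3) (k-5/8) / [(k-2/3) (k+1)] - rational; roots negated = parameters, x = (3/4), C = 6/7.


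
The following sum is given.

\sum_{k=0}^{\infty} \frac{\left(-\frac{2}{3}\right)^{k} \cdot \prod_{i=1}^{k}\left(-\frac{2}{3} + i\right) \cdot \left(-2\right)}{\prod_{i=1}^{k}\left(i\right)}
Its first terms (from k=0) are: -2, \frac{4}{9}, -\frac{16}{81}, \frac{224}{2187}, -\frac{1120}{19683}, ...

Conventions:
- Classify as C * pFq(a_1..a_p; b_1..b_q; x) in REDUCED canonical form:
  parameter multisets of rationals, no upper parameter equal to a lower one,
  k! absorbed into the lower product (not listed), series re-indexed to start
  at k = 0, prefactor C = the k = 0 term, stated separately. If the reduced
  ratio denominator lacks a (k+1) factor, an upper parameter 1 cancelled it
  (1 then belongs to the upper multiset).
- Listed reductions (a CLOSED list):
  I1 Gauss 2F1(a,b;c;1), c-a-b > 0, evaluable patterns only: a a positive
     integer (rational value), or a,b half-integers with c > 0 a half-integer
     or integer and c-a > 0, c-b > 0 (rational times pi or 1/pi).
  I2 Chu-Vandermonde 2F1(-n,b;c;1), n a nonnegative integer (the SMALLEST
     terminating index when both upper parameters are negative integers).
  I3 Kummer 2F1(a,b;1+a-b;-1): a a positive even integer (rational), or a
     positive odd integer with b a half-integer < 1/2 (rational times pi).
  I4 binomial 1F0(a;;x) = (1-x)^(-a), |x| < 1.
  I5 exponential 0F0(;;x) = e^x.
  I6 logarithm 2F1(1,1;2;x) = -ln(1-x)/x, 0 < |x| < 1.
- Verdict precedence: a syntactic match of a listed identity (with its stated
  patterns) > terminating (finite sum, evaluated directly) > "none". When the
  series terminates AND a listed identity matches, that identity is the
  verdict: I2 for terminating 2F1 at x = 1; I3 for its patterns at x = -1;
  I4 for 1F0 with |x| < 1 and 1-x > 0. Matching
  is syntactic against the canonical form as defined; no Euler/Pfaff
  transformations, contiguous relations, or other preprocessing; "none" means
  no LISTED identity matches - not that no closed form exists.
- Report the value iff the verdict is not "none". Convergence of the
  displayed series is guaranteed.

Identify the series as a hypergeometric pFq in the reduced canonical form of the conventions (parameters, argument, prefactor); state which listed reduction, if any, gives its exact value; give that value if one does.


The tell: from the first term -2: the product of the first k integers (C = -2) is k!.
Consecutive-term ratio: r(k) = -\frac{2}{3} * (k+\frac{1}{3}) / [(k+1)] ; factor over Q: parameters, x = -\frac{2}{3}, and C = -2.

Prefactor -2, argument -\frac{2}{3}: 1F0 with upper {\frac{1}{3}} over lower {-}. Verdict: the binomial series (I4) fires (the 1F0 binomial series: exponent -1/3, x = -\frac{2}{3}). Value: \left(-2\right) \cdot \left(\frac{5}{3}\right)^{-\frac{1}{3}}.


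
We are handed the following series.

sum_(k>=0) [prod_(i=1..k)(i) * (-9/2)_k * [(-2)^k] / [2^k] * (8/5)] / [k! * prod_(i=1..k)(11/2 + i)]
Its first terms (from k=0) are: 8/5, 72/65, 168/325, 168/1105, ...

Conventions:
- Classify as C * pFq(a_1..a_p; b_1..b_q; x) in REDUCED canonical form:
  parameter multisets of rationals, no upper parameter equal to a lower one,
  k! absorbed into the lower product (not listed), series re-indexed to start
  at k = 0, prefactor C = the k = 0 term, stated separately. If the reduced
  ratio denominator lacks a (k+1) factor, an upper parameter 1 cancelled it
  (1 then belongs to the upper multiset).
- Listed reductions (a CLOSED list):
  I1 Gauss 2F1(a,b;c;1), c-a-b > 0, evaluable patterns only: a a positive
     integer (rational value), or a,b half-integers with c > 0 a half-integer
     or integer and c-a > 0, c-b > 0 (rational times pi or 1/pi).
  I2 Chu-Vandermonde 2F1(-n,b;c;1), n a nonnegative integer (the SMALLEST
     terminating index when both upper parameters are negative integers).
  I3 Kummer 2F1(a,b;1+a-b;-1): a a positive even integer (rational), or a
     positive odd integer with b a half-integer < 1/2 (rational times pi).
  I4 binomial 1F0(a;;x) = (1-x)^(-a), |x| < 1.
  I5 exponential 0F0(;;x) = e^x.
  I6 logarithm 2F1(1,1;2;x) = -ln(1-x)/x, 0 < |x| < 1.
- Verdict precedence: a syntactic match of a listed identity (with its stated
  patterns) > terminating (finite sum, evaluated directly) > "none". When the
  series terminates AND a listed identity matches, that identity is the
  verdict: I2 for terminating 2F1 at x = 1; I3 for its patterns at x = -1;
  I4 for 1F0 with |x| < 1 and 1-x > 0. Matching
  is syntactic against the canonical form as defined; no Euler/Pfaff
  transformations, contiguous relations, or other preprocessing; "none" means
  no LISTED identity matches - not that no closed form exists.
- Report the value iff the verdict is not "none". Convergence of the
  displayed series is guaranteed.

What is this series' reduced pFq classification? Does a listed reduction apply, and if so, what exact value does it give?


With C = 8/5: the canonical form is 2F1(-9/2, 1; 13/2; -1). Verdict: Kummer (I3) matches (x = -1; c = 13/2 equals 1+a-b for upper {-9/2, 1}: listed pattern). Value: (693/640) * pi.

Key step: from the first term 8/5: the lower running product (C = 8/5, x = -1) is a rising factorial.
Adjacent-term ratio: r(k) = (-1) * (k-9/2) (k+1) / [(k+13/2) (k+1)] - rational; roots negated = parameters, x = (-1), C = 8/5.


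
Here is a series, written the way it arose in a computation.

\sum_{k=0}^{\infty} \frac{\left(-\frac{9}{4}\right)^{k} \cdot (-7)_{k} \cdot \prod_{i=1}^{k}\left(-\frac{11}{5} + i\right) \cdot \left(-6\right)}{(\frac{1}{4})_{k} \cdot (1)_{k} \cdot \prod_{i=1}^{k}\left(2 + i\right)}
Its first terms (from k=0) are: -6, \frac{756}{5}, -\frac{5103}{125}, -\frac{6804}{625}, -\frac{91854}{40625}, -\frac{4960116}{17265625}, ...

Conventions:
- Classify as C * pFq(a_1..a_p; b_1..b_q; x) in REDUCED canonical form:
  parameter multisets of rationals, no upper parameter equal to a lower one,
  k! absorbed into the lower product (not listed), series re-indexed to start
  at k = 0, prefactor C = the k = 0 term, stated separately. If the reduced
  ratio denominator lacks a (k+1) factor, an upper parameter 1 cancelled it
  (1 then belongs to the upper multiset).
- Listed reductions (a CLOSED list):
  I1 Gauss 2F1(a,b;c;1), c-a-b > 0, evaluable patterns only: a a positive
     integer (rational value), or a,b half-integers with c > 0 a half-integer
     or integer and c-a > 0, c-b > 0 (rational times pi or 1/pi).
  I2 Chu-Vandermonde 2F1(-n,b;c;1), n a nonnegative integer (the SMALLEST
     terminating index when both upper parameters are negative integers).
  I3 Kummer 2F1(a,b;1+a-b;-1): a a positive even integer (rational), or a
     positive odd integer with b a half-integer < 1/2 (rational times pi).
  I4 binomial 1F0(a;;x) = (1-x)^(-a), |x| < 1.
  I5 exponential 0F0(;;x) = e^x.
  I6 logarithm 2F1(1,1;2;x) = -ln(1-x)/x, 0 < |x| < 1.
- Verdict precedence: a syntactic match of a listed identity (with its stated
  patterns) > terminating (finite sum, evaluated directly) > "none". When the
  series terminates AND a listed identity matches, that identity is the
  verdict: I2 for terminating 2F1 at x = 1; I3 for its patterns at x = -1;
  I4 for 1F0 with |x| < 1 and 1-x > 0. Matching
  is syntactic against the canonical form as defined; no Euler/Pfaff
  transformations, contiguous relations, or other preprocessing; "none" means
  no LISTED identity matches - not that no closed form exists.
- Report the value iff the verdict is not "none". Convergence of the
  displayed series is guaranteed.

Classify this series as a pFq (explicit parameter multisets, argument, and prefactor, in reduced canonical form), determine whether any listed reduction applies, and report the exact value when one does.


This is -6 * 2F2(-7, -\frac{6}{5}; \frac{1}{4}, 3; -\frac{9}{4}) in reduced canonical form. Verdict: terminating. (-7)_k vanishes past k = 7, leaving a 8-term sum, computed directly. Value: \frac{13735859355843}{151074218750}.

Key observation: from the first term -6: (1)_k (prefactor -6) is k! itself.
Step ratio: r(k) = -\frac{9}{4} * (k-7) (k-\frac{6}{5}) / [(k+\frac{1}{4}) (k+3) (k+1)] - rational in k. x = -\frac{9}{4}; t_0 = -6; negate the roots.


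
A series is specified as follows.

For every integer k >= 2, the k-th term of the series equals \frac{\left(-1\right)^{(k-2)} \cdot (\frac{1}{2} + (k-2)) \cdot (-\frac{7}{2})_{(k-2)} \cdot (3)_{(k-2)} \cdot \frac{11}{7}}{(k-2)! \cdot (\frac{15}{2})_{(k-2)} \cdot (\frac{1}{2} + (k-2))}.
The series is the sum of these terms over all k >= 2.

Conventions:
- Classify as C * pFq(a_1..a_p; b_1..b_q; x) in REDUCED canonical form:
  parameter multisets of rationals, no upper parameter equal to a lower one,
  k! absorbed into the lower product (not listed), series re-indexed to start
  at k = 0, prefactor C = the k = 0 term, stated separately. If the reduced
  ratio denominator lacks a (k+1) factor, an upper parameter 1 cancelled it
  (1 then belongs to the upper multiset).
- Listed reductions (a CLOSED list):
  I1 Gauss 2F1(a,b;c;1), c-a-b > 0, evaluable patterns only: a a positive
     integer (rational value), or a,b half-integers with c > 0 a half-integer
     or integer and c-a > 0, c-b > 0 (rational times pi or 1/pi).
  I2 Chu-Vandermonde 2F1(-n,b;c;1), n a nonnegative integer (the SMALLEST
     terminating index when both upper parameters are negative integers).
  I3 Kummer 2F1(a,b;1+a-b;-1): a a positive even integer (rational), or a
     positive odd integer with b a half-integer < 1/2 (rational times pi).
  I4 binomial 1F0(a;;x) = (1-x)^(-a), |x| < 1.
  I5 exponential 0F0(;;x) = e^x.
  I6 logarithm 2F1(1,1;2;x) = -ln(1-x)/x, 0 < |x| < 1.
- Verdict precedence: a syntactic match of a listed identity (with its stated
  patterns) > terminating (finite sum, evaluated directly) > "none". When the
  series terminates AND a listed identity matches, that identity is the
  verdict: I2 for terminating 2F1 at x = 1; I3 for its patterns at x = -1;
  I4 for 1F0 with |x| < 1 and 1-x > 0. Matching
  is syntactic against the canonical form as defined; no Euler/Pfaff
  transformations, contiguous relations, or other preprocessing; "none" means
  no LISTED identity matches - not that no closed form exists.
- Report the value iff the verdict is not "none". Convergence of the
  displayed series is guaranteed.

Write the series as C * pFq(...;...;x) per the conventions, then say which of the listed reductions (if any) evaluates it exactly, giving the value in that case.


Classification (C = \frac{11}{7}): 2F1 with upper {-\frac{7}{2}, 3}, lower {\frac{15}{2}}, argument x = -1. Verdict: Kummer's theorem (I3) fires (x = -1; c = \frac{15}{2} equals 1+a-b for upper {-\frac{7}{2}, 3}: listed pattern). Value: \frac{14157}{8192} \cdot \pi.

Key observation: t_0 = \frac{11}{7} here, and striking the common factor k + 1/2 reduces the term (C = 11/7, x = -1).
Consecutive-term ratio: r(k) = -1 * (k-\frac{7}{2}) (k+3) / [(k+\frac{15}{2}) (k+1)] - rational; roots negated = parameters, x = -1, C = \frac{11}{7}.


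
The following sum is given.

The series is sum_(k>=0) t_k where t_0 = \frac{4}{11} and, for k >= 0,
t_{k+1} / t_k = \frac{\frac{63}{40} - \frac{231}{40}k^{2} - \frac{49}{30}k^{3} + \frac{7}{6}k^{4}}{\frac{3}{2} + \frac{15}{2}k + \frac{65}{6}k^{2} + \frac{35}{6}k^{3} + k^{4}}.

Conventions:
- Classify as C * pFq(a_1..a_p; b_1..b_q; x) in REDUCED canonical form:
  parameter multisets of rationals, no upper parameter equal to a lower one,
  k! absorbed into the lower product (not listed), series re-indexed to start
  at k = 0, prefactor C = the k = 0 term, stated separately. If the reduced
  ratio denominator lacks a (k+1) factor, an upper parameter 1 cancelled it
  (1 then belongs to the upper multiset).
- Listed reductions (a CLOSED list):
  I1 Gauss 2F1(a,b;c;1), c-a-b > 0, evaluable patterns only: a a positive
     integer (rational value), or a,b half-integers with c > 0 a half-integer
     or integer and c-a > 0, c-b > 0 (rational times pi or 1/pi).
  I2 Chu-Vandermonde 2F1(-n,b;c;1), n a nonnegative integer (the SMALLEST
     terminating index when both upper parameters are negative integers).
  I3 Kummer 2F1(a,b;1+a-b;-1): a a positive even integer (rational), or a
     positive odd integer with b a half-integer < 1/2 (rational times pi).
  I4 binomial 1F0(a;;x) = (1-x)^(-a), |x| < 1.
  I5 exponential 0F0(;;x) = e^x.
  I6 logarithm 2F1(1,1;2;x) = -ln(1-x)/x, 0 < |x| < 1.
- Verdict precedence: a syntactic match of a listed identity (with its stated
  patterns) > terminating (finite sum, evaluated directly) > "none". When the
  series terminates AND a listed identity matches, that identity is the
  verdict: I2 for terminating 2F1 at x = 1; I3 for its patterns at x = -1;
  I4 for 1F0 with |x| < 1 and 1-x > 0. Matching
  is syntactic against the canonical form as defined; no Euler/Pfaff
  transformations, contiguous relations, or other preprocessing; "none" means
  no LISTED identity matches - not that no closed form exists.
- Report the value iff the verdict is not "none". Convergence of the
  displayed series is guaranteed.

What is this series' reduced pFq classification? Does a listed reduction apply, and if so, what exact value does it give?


With C = \frac{4}{11}: the canonical form is 3F2(-3, -\frac{1}{2}, \frac{3}{5}; \frac{1}{3}, 3; \frac{7}{6}). Verdict: terminating. With -3 upstairs the series is a 4-term polynomial sum; evaluated term by term. Sum: \frac{151211}{220000}.

First insight: from the first term \frac{4}{11}: roots of the ratio polynomials (prefactor 4/11) are the negated parameters.
Adjacent-term ratio: r(k) = \frac{7}{6} * (k-3) (k-\frac{1}{2}) (k+\frac{3}{5}) / [(k+\frac{1}{3}) (k+3) (k+1)] - poly over poly, x = \frac{7}{6} from leading terms; C = \frac{4}{11} at k = 0.


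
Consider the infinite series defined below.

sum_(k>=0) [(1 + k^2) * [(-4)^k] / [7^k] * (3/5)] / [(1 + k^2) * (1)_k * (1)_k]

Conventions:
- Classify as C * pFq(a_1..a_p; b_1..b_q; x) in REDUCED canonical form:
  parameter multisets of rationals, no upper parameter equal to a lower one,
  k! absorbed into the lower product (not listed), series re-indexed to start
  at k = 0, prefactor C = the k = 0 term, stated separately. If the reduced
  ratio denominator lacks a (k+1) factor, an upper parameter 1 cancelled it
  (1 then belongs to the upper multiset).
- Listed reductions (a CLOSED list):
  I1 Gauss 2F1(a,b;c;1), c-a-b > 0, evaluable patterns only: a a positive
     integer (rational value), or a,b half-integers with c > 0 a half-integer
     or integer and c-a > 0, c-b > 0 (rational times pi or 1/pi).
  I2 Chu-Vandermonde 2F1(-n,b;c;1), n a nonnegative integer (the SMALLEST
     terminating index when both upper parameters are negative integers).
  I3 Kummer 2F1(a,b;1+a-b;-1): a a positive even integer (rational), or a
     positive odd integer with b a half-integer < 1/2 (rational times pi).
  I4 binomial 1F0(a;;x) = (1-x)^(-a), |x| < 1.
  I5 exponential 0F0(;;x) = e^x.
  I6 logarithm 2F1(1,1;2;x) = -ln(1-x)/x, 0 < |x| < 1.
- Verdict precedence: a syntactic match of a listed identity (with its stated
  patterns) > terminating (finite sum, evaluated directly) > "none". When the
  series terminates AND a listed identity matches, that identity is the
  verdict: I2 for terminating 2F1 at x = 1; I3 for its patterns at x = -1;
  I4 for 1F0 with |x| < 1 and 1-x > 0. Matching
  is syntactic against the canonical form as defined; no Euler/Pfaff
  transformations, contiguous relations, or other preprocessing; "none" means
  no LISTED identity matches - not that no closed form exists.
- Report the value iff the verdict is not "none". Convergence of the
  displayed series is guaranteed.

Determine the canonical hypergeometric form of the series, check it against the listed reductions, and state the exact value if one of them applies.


Classification (C = 3/5): 0F1 with upper {-}, lower {1}, argument x = -4/7. Verdict: none - at argument -4/7 the multisets {-} ; {1} match no listed identity.

First insight: from the first term 3/5: k^2 + 1 divides numerator and denominator alike; C = 3/5, x = -4/7 after cancelling.
Step ratio: r(k) = (-4/7) * 1 / [(k+1) (k+1)] - rational in k. x = (-4/7); t_0 = 3/5; negate the roots.


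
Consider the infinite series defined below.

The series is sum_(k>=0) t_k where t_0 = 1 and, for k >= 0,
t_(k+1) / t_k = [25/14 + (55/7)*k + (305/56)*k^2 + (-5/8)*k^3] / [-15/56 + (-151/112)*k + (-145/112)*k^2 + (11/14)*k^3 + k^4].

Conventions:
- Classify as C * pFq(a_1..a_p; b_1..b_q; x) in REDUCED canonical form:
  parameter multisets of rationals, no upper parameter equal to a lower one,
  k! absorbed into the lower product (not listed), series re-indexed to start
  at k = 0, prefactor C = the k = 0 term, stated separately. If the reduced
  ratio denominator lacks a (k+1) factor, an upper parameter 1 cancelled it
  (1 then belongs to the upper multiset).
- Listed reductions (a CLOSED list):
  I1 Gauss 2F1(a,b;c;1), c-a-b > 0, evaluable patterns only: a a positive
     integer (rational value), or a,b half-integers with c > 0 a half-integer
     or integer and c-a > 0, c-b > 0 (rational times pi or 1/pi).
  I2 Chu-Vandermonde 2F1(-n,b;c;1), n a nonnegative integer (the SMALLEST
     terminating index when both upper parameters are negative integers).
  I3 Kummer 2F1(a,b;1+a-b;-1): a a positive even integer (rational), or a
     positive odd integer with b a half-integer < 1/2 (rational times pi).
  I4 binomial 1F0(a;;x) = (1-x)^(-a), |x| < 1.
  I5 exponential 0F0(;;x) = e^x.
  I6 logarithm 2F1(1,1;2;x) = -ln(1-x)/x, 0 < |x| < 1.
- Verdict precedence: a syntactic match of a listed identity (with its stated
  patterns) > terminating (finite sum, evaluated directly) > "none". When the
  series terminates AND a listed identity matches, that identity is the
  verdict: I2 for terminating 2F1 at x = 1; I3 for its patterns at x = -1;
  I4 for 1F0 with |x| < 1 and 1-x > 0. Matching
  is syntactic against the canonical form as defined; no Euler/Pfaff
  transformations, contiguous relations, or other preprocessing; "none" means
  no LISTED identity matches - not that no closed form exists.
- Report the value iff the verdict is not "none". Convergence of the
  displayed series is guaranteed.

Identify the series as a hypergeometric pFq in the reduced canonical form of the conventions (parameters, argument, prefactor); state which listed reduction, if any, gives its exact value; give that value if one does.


First insight: t_0 = 1 here, and factor the ratio over Q (C = 1): negated roots = parameters.
Step ratio: r(k) = (-5/8) * (k-10) (k+1) / [(k-5/4) (k+3/4) (k+1)] - rational in k. x = (-5/8); t_0 = 1; negate the roots.

Reduced: x = -5/8, 2F2, upper = {-10, 1}, lower = {-5/4, 3/4}, C = 1. Verdict: terminating - upper parameter -10 makes this a finite sum (last index 10), evaluated exactly. Its exact value is 14613066184820537251/30935692862465391.


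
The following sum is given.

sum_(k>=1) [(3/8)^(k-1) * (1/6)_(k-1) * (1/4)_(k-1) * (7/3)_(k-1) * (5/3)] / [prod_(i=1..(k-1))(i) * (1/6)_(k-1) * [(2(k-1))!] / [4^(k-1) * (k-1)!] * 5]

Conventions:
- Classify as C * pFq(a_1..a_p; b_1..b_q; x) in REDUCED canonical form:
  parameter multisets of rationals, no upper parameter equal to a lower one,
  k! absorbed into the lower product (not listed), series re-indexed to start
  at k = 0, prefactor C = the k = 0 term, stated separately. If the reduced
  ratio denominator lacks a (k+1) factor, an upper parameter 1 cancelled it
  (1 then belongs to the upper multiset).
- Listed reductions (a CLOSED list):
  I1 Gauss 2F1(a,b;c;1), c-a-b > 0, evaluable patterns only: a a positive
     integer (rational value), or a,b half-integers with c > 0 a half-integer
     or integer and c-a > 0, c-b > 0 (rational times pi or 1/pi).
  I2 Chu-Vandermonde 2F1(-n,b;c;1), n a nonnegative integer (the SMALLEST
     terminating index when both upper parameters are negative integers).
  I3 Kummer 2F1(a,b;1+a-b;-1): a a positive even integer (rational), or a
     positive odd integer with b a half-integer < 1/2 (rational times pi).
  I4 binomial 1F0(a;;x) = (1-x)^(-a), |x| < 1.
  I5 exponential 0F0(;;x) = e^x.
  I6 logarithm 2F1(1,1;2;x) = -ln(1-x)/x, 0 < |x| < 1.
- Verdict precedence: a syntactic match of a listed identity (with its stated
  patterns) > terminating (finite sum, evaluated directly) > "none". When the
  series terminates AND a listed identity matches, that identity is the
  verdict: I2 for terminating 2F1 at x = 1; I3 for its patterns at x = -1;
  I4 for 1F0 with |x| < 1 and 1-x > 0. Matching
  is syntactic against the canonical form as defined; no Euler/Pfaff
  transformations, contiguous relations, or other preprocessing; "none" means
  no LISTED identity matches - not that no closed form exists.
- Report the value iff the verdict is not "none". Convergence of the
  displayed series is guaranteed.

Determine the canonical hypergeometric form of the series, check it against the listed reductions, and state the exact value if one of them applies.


Classification (C = 1/3): 2F1 with upper {1/4, 7/3}, lower {1/2}, argument x = 3/8. Verdict: none here - no I1-I6 shape fits x = 3/8 with lower {1/2}.

The tell: from the first term 1/3: the parameter 1/6 appears in both the upper and lower lists and cancels.
Consecutive-term ratio: r(k) = (3/8) * (k+1/4) (k+7/3) / [(k+1/2) (k+1)] - poly over poly, x = (3/8) from leading terms; C = 1/3 at k = 0.


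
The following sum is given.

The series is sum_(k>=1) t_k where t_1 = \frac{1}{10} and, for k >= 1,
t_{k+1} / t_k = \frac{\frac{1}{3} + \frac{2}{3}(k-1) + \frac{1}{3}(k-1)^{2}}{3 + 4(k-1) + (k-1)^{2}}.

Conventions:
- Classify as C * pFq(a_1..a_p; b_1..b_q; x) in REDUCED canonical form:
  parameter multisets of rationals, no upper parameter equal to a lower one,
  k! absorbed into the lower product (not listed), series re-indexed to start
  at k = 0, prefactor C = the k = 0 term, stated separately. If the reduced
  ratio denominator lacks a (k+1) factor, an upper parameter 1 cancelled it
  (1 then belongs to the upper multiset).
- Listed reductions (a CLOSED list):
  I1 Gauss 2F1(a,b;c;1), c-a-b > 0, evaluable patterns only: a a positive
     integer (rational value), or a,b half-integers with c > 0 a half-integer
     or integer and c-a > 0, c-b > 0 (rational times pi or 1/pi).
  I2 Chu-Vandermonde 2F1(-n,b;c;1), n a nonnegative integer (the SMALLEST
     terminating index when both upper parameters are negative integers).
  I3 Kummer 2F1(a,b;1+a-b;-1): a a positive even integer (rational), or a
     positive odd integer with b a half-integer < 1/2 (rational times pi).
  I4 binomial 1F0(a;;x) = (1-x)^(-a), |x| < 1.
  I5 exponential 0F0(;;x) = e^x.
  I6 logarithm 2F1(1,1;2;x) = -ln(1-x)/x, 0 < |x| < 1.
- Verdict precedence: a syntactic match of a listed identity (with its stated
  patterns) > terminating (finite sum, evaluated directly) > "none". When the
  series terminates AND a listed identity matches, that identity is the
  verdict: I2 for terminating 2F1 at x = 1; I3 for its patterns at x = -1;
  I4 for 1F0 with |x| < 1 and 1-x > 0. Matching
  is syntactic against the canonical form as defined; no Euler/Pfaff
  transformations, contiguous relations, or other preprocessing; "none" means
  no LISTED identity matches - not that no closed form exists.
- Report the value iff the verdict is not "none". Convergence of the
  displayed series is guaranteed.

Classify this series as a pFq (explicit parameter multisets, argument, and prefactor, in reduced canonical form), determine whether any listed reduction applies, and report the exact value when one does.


Prefactor \frac{1}{10}, argument \frac{1}{3}: 2F1 with upper {1, 1} over lower {3}. Verdict: none - at argument \frac{1}{3} the multisets {1, 1} ; {3} match no listed identity.

Structural cue: with t_0 = \frac{1}{10}, the expanded ratio factors over Q; C = 1/10, x = 1/3, roots give parameters.
Ratio: r(k) = \frac{1}{3} * (k+1) (k+1) / [(k+3) (k+1)] - rational in k. x = \frac{1}{3}; t_0 = \frac{1}{10}; negate the roots.


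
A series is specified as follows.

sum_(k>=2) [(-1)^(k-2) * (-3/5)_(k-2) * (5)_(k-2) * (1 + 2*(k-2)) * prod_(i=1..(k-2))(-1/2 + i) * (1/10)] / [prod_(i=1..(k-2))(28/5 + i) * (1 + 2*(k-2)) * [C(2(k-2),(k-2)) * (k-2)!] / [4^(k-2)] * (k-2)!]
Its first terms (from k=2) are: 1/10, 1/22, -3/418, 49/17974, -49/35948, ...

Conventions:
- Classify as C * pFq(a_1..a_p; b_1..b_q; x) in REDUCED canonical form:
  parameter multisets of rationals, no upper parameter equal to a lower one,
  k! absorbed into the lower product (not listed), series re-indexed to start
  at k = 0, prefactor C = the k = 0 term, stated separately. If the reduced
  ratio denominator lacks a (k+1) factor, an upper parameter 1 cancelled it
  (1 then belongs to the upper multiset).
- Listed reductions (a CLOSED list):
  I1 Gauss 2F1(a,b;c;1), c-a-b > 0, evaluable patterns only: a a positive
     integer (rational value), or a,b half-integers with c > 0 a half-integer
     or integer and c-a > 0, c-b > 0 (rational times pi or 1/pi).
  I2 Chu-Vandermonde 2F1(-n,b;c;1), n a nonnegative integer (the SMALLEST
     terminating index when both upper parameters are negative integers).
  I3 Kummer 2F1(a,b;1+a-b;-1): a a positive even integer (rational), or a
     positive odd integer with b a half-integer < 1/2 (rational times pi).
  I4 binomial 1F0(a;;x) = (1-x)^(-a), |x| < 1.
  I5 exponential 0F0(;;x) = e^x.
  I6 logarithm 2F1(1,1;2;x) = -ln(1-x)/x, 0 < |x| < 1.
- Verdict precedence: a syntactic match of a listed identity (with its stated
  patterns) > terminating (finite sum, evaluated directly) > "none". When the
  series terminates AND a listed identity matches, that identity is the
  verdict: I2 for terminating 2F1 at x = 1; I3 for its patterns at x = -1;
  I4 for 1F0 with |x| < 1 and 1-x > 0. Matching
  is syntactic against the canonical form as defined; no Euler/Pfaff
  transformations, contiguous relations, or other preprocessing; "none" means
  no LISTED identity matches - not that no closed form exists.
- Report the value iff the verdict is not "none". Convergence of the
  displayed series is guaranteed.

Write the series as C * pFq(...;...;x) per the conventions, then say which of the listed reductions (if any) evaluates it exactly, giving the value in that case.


This is 1/10 * 2F1(-3/5, 5; 33/5; -1) in reduced canonical form. Verdict: none here - no I1-I6 shape fits x = -1 with lower {33/5}.

Structural cue: with t_0 = 1/10, the lower running product (C = 1/10, x = -1) is a rising factorial.
Term ratio: r(k) = (-1) * (k-3/5) (k+5) / [(k+33/5) (k+1)] - rational in k, leading ratio (-1); with t_0 = 1/10, classification follows.


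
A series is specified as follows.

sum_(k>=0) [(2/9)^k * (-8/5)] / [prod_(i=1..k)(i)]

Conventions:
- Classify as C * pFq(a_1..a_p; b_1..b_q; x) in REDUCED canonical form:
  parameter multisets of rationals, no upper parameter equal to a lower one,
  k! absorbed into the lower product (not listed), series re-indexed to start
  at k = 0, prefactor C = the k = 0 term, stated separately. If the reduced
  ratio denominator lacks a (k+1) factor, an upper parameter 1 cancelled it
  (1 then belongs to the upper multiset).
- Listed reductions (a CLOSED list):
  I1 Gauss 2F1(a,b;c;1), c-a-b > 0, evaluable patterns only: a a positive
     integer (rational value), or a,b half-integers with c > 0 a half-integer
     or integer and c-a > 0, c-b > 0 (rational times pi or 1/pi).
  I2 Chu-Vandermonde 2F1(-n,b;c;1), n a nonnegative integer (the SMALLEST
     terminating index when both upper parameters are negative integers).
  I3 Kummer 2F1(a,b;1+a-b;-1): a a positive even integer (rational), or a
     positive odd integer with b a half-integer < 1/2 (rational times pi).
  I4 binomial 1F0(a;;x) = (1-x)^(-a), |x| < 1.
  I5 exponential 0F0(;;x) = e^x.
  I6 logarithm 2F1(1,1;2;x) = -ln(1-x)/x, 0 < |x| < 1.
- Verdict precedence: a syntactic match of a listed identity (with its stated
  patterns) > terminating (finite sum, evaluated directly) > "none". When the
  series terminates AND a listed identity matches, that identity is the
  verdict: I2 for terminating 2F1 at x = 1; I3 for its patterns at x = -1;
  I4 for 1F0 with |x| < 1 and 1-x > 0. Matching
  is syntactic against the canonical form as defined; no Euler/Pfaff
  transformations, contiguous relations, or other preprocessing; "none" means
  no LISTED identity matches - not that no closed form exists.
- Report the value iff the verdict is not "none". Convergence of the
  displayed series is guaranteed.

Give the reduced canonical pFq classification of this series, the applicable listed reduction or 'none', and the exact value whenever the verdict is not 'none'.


Classification (C = -8/5): 0F0 with upper {-}, lower {-}, argument x = 2/9. Verdict: the I5 exponential reduction applies (the 0F0 exponential series at x = 2/9). Exact value: (-8/5) * e^(2/9).

Key step: with t_0 = -8/5, the product of the first k integers (C = -8/5) is k!.
Adjacent-term ratio: r(k) = (2/9) * 1 / [(k+1)] - rational in k. x = (2/9); t_0 = -8/5; negate the roots.


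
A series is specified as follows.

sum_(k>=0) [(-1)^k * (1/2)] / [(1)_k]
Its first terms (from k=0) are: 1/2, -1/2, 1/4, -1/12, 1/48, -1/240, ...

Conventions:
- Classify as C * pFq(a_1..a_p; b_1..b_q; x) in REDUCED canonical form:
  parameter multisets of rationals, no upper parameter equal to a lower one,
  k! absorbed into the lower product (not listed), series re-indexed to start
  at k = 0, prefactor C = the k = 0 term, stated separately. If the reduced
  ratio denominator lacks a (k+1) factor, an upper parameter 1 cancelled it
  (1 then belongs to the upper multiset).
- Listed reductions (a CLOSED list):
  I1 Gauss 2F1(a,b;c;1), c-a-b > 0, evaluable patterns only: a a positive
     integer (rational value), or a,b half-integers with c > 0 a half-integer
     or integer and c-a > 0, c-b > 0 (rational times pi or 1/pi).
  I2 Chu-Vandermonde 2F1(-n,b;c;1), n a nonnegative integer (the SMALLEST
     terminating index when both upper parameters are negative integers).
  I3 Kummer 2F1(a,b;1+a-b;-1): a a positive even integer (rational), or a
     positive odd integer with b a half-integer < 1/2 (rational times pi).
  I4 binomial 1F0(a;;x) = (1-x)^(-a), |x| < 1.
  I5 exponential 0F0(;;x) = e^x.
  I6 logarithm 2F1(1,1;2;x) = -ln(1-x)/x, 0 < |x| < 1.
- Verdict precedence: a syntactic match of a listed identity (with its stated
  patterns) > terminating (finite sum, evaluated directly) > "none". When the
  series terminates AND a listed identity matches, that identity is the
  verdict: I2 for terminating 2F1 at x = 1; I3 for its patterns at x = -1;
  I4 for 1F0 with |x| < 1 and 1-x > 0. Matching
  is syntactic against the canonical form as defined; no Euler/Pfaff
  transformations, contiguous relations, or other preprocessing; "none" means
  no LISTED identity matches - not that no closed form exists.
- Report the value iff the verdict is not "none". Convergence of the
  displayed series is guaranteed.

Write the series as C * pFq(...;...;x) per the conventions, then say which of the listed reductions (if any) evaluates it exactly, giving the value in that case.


Prefactor 1/2, argument -1: 0F0 with upper {-} over lower {-}. Verdict: the exponential series (I5) matches (the 0F0 exponential series at x = -1). Exact value: (1/2) * e^(-1).

Key observation: t_0 being 1/2, (1)_k (C = 1/2) is k! itself.
Ratio: r(k) = (-1) * 1 / [(k+1)] - rational in k, leading ratio (-1); with t_0 = 1/2, classification follows.


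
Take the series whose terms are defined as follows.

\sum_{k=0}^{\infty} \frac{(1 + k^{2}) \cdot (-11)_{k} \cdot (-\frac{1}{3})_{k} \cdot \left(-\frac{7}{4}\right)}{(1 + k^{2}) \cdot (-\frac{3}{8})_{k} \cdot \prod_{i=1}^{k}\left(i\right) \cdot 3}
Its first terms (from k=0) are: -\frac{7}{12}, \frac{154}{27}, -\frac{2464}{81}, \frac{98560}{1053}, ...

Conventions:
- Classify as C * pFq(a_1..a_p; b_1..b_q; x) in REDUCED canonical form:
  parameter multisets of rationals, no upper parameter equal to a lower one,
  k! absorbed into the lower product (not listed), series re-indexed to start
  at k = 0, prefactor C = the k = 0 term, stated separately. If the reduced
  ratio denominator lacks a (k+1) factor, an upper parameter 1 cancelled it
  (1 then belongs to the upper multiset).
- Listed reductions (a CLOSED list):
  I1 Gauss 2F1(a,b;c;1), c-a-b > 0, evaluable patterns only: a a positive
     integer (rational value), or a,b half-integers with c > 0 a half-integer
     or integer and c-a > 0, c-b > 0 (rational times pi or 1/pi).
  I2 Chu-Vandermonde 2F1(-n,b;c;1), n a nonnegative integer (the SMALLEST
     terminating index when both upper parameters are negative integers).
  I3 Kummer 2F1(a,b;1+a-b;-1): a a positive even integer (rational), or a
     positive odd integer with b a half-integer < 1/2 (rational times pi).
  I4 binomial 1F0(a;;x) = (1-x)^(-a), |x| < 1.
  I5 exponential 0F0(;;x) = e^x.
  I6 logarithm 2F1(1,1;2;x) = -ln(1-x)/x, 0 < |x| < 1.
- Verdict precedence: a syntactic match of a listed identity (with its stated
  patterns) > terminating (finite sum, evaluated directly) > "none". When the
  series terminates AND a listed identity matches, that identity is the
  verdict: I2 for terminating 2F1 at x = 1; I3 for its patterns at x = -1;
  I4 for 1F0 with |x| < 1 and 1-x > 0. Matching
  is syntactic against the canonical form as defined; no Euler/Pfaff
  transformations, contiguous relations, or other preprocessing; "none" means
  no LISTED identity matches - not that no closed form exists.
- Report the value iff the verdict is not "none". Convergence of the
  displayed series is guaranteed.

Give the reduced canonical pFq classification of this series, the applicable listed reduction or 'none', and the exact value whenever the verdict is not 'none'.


This is -\frac{7}{12} * 2F1(-11, -\frac{1}{3}; -\frac{3}{8}; 1) in reduced canonical form. Verdict: Chu-Vandermonde (I2) matches (terminating 2F1 at x = 1 with n = 11, b = -1/3, c = -\frac{3}{8}). Its exact value is -\frac{353325452567119}{1791953550833868}.

The tell: x = 1 and the constant factors (C = -7/12, x = 1) combine into one prefactor.
Step ratio: r(k) = 1 * (k-11) (k-\frac{1}{3}) / [(k-\frac{3}{8}) (k+1)] - rational in k. x = 1; t_0 = -\frac{7}{12}; negate the roots.


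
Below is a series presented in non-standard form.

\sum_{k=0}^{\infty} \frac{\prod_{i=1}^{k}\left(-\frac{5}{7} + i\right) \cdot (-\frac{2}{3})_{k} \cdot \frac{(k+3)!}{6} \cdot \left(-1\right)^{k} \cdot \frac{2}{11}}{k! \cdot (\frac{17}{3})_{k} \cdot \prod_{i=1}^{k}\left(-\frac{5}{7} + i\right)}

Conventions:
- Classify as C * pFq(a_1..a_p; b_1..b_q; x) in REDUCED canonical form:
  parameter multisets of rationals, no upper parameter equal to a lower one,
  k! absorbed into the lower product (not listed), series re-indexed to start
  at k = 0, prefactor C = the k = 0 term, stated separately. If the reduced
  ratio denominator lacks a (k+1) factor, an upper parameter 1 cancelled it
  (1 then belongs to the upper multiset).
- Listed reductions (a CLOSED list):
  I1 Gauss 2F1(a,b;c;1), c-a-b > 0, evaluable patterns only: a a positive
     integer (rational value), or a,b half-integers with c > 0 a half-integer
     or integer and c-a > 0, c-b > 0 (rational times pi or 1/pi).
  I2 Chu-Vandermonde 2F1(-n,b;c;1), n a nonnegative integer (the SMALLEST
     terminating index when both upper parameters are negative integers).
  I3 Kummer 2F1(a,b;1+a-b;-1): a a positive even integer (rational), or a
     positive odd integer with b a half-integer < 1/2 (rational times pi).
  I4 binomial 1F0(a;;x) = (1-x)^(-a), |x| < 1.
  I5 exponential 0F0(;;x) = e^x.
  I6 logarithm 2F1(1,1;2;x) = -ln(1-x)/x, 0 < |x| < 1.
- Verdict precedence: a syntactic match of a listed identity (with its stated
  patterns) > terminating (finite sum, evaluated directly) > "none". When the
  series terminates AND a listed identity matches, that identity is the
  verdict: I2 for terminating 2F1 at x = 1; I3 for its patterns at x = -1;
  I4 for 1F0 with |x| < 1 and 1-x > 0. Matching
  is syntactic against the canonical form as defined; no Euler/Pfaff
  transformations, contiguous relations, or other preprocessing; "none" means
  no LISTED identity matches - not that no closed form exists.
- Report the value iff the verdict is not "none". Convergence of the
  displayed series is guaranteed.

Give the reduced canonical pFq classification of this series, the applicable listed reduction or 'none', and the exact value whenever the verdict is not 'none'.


Classification (C = \frac{2}{11}): 2F1 with upper {-\frac{2}{3}, 4}, lower {\frac{17}{3}}, argument x = -1. Verdict: Kummer's theorem (I3) fires (x = -1; c = \frac{17}{3} equals 1+a-b for upper {-\frac{2}{3}, 4}: listed pattern). Its exact value is \frac{7}{27}.

Structural cue: from the first term \frac{2}{11}: the factorial ratio (prefactor 2/11) (k+a-1)!/(a-1)! is a rising factorial (a)_k.
Step ratio: r(k) = -1 * (k-\frac{2}{3}) (k+4) / [(k+\frac{17}{3}) (k+1)] - rational in k, leading ratio -1; with t_0 = \frac{2}{11}, classification follows.
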